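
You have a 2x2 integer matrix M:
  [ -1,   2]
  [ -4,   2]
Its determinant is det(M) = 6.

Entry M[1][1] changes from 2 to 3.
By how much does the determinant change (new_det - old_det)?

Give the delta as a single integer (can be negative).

Cofactor C_11 = -1
Entry delta = 3 - 2 = 1
Det delta = entry_delta * cofactor = 1 * -1 = -1

Answer: -1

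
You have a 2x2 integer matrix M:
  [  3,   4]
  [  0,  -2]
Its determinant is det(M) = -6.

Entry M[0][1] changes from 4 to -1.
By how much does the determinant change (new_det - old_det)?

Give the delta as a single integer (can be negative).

Answer: 0

Derivation:
Cofactor C_01 = 0
Entry delta = -1 - 4 = -5
Det delta = entry_delta * cofactor = -5 * 0 = 0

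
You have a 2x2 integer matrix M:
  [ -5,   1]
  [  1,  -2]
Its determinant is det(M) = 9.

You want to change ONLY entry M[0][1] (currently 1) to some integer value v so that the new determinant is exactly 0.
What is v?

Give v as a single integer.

det is linear in entry M[0][1]: det = old_det + (v - 1) * C_01
Cofactor C_01 = -1
Want det = 0: 9 + (v - 1) * -1 = 0
  (v - 1) = -9 / -1 = 9
  v = 1 + (9) = 10

Answer: 10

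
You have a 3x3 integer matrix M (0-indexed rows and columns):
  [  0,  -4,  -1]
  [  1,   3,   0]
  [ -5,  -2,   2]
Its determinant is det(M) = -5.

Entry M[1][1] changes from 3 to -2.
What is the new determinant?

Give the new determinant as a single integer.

det is linear in row 1: changing M[1][1] by delta changes det by delta * cofactor(1,1).
Cofactor C_11 = (-1)^(1+1) * minor(1,1) = -5
Entry delta = -2 - 3 = -5
Det delta = -5 * -5 = 25
New det = -5 + 25 = 20

Answer: 20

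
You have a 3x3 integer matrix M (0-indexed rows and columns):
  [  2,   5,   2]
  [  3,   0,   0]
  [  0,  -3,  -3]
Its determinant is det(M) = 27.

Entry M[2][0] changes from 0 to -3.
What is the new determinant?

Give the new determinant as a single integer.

det is linear in row 2: changing M[2][0] by delta changes det by delta * cofactor(2,0).
Cofactor C_20 = (-1)^(2+0) * minor(2,0) = 0
Entry delta = -3 - 0 = -3
Det delta = -3 * 0 = 0
New det = 27 + 0 = 27

Answer: 27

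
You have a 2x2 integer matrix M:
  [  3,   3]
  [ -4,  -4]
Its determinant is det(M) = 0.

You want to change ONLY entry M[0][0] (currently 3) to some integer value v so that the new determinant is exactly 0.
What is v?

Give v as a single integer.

det is linear in entry M[0][0]: det = old_det + (v - 3) * C_00
Cofactor C_00 = -4
Want det = 0: 0 + (v - 3) * -4 = 0
  (v - 3) = 0 / -4 = 0
  v = 3 + (0) = 3

Answer: 3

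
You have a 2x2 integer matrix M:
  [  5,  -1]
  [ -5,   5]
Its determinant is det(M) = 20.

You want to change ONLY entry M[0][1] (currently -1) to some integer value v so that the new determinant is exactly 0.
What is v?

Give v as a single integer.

Answer: -5

Derivation:
det is linear in entry M[0][1]: det = old_det + (v - -1) * C_01
Cofactor C_01 = 5
Want det = 0: 20 + (v - -1) * 5 = 0
  (v - -1) = -20 / 5 = -4
  v = -1 + (-4) = -5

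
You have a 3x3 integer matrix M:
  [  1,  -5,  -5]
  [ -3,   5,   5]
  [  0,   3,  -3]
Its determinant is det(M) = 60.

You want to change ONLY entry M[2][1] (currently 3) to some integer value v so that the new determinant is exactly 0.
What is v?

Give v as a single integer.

det is linear in entry M[2][1]: det = old_det + (v - 3) * C_21
Cofactor C_21 = 10
Want det = 0: 60 + (v - 3) * 10 = 0
  (v - 3) = -60 / 10 = -6
  v = 3 + (-6) = -3

Answer: -3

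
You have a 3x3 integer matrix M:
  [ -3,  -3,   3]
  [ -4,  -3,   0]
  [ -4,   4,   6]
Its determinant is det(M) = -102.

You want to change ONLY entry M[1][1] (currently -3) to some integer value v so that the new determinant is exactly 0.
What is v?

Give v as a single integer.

Answer: -20

Derivation:
det is linear in entry M[1][1]: det = old_det + (v - -3) * C_11
Cofactor C_11 = -6
Want det = 0: -102 + (v - -3) * -6 = 0
  (v - -3) = 102 / -6 = -17
  v = -3 + (-17) = -20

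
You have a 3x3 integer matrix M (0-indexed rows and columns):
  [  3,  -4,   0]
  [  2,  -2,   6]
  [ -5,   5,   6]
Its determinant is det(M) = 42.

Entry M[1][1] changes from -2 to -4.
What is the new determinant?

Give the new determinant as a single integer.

det is linear in row 1: changing M[1][1] by delta changes det by delta * cofactor(1,1).
Cofactor C_11 = (-1)^(1+1) * minor(1,1) = 18
Entry delta = -4 - -2 = -2
Det delta = -2 * 18 = -36
New det = 42 + -36 = 6

Answer: 6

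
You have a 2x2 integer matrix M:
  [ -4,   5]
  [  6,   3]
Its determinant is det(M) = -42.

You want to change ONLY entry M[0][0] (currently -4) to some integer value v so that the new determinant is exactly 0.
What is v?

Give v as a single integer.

Answer: 10

Derivation:
det is linear in entry M[0][0]: det = old_det + (v - -4) * C_00
Cofactor C_00 = 3
Want det = 0: -42 + (v - -4) * 3 = 0
  (v - -4) = 42 / 3 = 14
  v = -4 + (14) = 10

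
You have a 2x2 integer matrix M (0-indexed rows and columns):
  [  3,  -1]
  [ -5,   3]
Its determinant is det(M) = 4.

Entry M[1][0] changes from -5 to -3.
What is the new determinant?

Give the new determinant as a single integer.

det is linear in row 1: changing M[1][0] by delta changes det by delta * cofactor(1,0).
Cofactor C_10 = (-1)^(1+0) * minor(1,0) = 1
Entry delta = -3 - -5 = 2
Det delta = 2 * 1 = 2
New det = 4 + 2 = 6

Answer: 6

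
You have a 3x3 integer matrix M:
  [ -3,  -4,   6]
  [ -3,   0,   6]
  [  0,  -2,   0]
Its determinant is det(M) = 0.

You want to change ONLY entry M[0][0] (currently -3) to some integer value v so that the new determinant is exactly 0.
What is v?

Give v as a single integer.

Answer: -3

Derivation:
det is linear in entry M[0][0]: det = old_det + (v - -3) * C_00
Cofactor C_00 = 12
Want det = 0: 0 + (v - -3) * 12 = 0
  (v - -3) = 0 / 12 = 0
  v = -3 + (0) = -3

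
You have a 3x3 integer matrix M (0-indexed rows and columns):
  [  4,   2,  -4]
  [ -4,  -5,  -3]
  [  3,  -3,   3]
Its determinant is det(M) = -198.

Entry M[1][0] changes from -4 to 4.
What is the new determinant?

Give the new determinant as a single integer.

Answer: -150

Derivation:
det is linear in row 1: changing M[1][0] by delta changes det by delta * cofactor(1,0).
Cofactor C_10 = (-1)^(1+0) * minor(1,0) = 6
Entry delta = 4 - -4 = 8
Det delta = 8 * 6 = 48
New det = -198 + 48 = -150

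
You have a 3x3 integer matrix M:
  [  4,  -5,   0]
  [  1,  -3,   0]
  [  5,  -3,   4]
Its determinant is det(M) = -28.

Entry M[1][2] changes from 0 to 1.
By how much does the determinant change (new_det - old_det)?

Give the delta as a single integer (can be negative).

Answer: -13

Derivation:
Cofactor C_12 = -13
Entry delta = 1 - 0 = 1
Det delta = entry_delta * cofactor = 1 * -13 = -13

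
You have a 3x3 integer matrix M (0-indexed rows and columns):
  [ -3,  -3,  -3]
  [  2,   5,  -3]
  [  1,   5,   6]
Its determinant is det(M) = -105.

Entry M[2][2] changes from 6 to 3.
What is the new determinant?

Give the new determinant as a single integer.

det is linear in row 2: changing M[2][2] by delta changes det by delta * cofactor(2,2).
Cofactor C_22 = (-1)^(2+2) * minor(2,2) = -9
Entry delta = 3 - 6 = -3
Det delta = -3 * -9 = 27
New det = -105 + 27 = -78

Answer: -78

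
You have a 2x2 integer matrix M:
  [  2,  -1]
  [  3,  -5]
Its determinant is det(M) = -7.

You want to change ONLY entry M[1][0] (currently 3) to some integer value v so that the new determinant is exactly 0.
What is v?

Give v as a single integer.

Answer: 10

Derivation:
det is linear in entry M[1][0]: det = old_det + (v - 3) * C_10
Cofactor C_10 = 1
Want det = 0: -7 + (v - 3) * 1 = 0
  (v - 3) = 7 / 1 = 7
  v = 3 + (7) = 10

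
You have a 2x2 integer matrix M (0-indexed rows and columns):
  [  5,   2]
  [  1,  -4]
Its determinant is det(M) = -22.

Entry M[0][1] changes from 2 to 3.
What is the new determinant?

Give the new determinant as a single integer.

Answer: -23

Derivation:
det is linear in row 0: changing M[0][1] by delta changes det by delta * cofactor(0,1).
Cofactor C_01 = (-1)^(0+1) * minor(0,1) = -1
Entry delta = 3 - 2 = 1
Det delta = 1 * -1 = -1
New det = -22 + -1 = -23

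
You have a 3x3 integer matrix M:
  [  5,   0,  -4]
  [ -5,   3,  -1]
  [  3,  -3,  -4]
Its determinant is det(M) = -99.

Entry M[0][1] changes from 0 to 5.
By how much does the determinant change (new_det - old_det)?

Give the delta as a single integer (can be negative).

Cofactor C_01 = -23
Entry delta = 5 - 0 = 5
Det delta = entry_delta * cofactor = 5 * -23 = -115

Answer: -115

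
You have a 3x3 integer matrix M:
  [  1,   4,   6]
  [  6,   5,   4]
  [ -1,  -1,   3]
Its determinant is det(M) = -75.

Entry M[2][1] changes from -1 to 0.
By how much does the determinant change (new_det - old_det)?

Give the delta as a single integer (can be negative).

Answer: 32

Derivation:
Cofactor C_21 = 32
Entry delta = 0 - -1 = 1
Det delta = entry_delta * cofactor = 1 * 32 = 32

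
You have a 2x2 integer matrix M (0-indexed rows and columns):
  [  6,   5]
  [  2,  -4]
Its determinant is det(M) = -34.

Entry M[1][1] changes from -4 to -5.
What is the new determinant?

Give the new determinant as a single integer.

det is linear in row 1: changing M[1][1] by delta changes det by delta * cofactor(1,1).
Cofactor C_11 = (-1)^(1+1) * minor(1,1) = 6
Entry delta = -5 - -4 = -1
Det delta = -1 * 6 = -6
New det = -34 + -6 = -40

Answer: -40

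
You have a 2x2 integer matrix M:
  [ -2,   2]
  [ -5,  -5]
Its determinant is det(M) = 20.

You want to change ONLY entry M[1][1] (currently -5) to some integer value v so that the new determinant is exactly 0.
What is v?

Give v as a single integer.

Answer: 5

Derivation:
det is linear in entry M[1][1]: det = old_det + (v - -5) * C_11
Cofactor C_11 = -2
Want det = 0: 20 + (v - -5) * -2 = 0
  (v - -5) = -20 / -2 = 10
  v = -5 + (10) = 5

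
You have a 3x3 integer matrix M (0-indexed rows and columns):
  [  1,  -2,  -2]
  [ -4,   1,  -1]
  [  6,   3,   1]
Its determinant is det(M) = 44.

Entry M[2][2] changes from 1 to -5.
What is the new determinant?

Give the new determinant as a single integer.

det is linear in row 2: changing M[2][2] by delta changes det by delta * cofactor(2,2).
Cofactor C_22 = (-1)^(2+2) * minor(2,2) = -7
Entry delta = -5 - 1 = -6
Det delta = -6 * -7 = 42
New det = 44 + 42 = 86

Answer: 86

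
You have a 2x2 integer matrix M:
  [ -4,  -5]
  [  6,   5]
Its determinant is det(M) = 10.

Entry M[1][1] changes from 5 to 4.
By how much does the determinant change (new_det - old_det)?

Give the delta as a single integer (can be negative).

Answer: 4

Derivation:
Cofactor C_11 = -4
Entry delta = 4 - 5 = -1
Det delta = entry_delta * cofactor = -1 * -4 = 4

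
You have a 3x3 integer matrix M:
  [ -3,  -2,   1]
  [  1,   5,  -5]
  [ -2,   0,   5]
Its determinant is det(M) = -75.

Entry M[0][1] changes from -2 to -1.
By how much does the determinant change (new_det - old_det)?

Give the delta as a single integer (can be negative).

Cofactor C_01 = 5
Entry delta = -1 - -2 = 1
Det delta = entry_delta * cofactor = 1 * 5 = 5

Answer: 5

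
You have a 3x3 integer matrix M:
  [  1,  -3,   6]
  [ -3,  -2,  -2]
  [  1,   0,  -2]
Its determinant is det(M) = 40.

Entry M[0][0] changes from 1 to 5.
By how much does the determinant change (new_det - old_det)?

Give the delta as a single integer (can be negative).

Answer: 16

Derivation:
Cofactor C_00 = 4
Entry delta = 5 - 1 = 4
Det delta = entry_delta * cofactor = 4 * 4 = 16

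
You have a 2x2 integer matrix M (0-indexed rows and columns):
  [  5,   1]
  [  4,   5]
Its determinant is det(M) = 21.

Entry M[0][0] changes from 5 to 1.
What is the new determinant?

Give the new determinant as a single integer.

Answer: 1

Derivation:
det is linear in row 0: changing M[0][0] by delta changes det by delta * cofactor(0,0).
Cofactor C_00 = (-1)^(0+0) * minor(0,0) = 5
Entry delta = 1 - 5 = -4
Det delta = -4 * 5 = -20
New det = 21 + -20 = 1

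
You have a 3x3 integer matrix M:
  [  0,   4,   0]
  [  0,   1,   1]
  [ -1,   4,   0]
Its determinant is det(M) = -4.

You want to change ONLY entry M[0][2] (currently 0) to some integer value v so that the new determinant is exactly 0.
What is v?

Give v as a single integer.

Answer: 4

Derivation:
det is linear in entry M[0][2]: det = old_det + (v - 0) * C_02
Cofactor C_02 = 1
Want det = 0: -4 + (v - 0) * 1 = 0
  (v - 0) = 4 / 1 = 4
  v = 0 + (4) = 4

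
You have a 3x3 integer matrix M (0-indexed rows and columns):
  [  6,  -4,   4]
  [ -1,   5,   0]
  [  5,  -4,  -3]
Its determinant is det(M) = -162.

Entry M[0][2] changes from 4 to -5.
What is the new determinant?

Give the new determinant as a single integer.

Answer: 27

Derivation:
det is linear in row 0: changing M[0][2] by delta changes det by delta * cofactor(0,2).
Cofactor C_02 = (-1)^(0+2) * minor(0,2) = -21
Entry delta = -5 - 4 = -9
Det delta = -9 * -21 = 189
New det = -162 + 189 = 27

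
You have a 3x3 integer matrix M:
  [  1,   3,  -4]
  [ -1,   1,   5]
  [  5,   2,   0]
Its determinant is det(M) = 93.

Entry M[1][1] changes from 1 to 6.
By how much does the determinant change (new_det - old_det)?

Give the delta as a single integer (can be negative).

Answer: 100

Derivation:
Cofactor C_11 = 20
Entry delta = 6 - 1 = 5
Det delta = entry_delta * cofactor = 5 * 20 = 100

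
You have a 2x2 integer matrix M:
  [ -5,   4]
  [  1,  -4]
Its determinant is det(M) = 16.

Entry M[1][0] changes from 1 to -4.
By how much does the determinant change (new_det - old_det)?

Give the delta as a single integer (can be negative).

Cofactor C_10 = -4
Entry delta = -4 - 1 = -5
Det delta = entry_delta * cofactor = -5 * -4 = 20

Answer: 20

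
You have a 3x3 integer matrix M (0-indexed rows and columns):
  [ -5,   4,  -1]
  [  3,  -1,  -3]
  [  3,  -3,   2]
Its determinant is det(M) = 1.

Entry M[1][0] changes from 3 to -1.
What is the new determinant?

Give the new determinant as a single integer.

det is linear in row 1: changing M[1][0] by delta changes det by delta * cofactor(1,0).
Cofactor C_10 = (-1)^(1+0) * minor(1,0) = -5
Entry delta = -1 - 3 = -4
Det delta = -4 * -5 = 20
New det = 1 + 20 = 21

Answer: 21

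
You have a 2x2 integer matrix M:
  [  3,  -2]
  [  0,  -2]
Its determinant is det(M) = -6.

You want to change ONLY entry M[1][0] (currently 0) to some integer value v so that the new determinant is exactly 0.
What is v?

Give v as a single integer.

Answer: 3

Derivation:
det is linear in entry M[1][0]: det = old_det + (v - 0) * C_10
Cofactor C_10 = 2
Want det = 0: -6 + (v - 0) * 2 = 0
  (v - 0) = 6 / 2 = 3
  v = 0 + (3) = 3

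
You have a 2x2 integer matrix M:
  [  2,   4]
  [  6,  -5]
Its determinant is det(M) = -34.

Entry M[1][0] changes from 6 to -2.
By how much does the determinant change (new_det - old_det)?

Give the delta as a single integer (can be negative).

Cofactor C_10 = -4
Entry delta = -2 - 6 = -8
Det delta = entry_delta * cofactor = -8 * -4 = 32

Answer: 32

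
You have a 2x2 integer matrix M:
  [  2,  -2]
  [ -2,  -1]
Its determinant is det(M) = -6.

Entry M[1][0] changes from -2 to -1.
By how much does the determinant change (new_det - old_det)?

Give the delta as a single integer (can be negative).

Cofactor C_10 = 2
Entry delta = -1 - -2 = 1
Det delta = entry_delta * cofactor = 1 * 2 = 2

Answer: 2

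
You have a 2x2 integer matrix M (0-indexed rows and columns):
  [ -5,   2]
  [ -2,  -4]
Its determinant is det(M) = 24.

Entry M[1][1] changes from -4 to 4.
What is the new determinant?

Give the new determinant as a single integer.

det is linear in row 1: changing M[1][1] by delta changes det by delta * cofactor(1,1).
Cofactor C_11 = (-1)^(1+1) * minor(1,1) = -5
Entry delta = 4 - -4 = 8
Det delta = 8 * -5 = -40
New det = 24 + -40 = -16

Answer: -16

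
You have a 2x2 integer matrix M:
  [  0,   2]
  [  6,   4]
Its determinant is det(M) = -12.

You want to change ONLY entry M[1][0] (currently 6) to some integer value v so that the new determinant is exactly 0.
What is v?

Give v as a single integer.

det is linear in entry M[1][0]: det = old_det + (v - 6) * C_10
Cofactor C_10 = -2
Want det = 0: -12 + (v - 6) * -2 = 0
  (v - 6) = 12 / -2 = -6
  v = 6 + (-6) = 0

Answer: 0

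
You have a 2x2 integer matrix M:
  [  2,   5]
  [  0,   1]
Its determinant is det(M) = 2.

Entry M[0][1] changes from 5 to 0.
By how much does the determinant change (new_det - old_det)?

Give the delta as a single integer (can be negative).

Cofactor C_01 = 0
Entry delta = 0 - 5 = -5
Det delta = entry_delta * cofactor = -5 * 0 = 0

Answer: 0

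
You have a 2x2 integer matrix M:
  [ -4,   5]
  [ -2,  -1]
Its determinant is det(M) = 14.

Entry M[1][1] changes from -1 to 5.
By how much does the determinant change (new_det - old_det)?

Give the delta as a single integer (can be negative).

Cofactor C_11 = -4
Entry delta = 5 - -1 = 6
Det delta = entry_delta * cofactor = 6 * -4 = -24

Answer: -24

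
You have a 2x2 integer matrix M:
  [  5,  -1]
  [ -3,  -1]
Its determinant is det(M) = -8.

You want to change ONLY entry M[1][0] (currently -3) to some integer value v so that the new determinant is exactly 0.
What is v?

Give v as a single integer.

det is linear in entry M[1][0]: det = old_det + (v - -3) * C_10
Cofactor C_10 = 1
Want det = 0: -8 + (v - -3) * 1 = 0
  (v - -3) = 8 / 1 = 8
  v = -3 + (8) = 5

Answer: 5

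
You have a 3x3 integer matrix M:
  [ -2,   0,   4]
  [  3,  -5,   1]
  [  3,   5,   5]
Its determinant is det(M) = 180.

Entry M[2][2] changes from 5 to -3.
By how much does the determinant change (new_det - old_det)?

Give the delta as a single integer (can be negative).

Answer: -80

Derivation:
Cofactor C_22 = 10
Entry delta = -3 - 5 = -8
Det delta = entry_delta * cofactor = -8 * 10 = -80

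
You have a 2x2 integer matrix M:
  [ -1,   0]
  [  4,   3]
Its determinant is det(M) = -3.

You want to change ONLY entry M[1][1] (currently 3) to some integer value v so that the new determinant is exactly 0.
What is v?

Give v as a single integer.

det is linear in entry M[1][1]: det = old_det + (v - 3) * C_11
Cofactor C_11 = -1
Want det = 0: -3 + (v - 3) * -1 = 0
  (v - 3) = 3 / -1 = -3
  v = 3 + (-3) = 0

Answer: 0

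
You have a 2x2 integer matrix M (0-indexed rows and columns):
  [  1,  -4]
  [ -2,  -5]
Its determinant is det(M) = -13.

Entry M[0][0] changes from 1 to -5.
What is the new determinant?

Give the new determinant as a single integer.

det is linear in row 0: changing M[0][0] by delta changes det by delta * cofactor(0,0).
Cofactor C_00 = (-1)^(0+0) * minor(0,0) = -5
Entry delta = -5 - 1 = -6
Det delta = -6 * -5 = 30
New det = -13 + 30 = 17

Answer: 17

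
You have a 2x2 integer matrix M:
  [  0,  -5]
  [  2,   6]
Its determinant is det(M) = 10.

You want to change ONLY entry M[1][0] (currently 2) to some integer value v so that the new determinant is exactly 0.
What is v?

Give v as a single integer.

Answer: 0

Derivation:
det is linear in entry M[1][0]: det = old_det + (v - 2) * C_10
Cofactor C_10 = 5
Want det = 0: 10 + (v - 2) * 5 = 0
  (v - 2) = -10 / 5 = -2
  v = 2 + (-2) = 0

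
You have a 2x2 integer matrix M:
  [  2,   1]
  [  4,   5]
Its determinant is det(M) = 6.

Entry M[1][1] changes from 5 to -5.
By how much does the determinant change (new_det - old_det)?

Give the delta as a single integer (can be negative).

Answer: -20

Derivation:
Cofactor C_11 = 2
Entry delta = -5 - 5 = -10
Det delta = entry_delta * cofactor = -10 * 2 = -20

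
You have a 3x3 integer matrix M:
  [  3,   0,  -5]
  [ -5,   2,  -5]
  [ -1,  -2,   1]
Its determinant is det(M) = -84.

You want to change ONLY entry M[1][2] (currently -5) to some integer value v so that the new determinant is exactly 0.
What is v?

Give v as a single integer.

Answer: 9

Derivation:
det is linear in entry M[1][2]: det = old_det + (v - -5) * C_12
Cofactor C_12 = 6
Want det = 0: -84 + (v - -5) * 6 = 0
  (v - -5) = 84 / 6 = 14
  v = -5 + (14) = 9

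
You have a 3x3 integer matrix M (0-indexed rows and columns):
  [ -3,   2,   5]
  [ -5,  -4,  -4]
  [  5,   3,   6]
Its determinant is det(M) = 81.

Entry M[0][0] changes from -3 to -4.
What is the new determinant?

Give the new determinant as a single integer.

Answer: 93

Derivation:
det is linear in row 0: changing M[0][0] by delta changes det by delta * cofactor(0,0).
Cofactor C_00 = (-1)^(0+0) * minor(0,0) = -12
Entry delta = -4 - -3 = -1
Det delta = -1 * -12 = 12
New det = 81 + 12 = 93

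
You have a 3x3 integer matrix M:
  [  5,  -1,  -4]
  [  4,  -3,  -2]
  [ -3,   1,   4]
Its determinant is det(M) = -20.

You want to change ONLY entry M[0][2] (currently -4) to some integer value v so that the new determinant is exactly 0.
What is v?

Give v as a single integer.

det is linear in entry M[0][2]: det = old_det + (v - -4) * C_02
Cofactor C_02 = -5
Want det = 0: -20 + (v - -4) * -5 = 0
  (v - -4) = 20 / -5 = -4
  v = -4 + (-4) = -8

Answer: -8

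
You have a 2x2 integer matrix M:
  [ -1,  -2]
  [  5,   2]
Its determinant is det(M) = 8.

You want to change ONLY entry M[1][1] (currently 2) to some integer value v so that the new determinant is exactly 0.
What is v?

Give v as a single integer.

Answer: 10

Derivation:
det is linear in entry M[1][1]: det = old_det + (v - 2) * C_11
Cofactor C_11 = -1
Want det = 0: 8 + (v - 2) * -1 = 0
  (v - 2) = -8 / -1 = 8
  v = 2 + (8) = 10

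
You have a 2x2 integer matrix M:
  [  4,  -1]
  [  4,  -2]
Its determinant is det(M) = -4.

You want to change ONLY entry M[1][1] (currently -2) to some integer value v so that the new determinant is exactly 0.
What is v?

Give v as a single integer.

Answer: -1

Derivation:
det is linear in entry M[1][1]: det = old_det + (v - -2) * C_11
Cofactor C_11 = 4
Want det = 0: -4 + (v - -2) * 4 = 0
  (v - -2) = 4 / 4 = 1
  v = -2 + (1) = -1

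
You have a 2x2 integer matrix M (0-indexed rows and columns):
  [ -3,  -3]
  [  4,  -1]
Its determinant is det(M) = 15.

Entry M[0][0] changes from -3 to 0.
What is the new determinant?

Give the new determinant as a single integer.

det is linear in row 0: changing M[0][0] by delta changes det by delta * cofactor(0,0).
Cofactor C_00 = (-1)^(0+0) * minor(0,0) = -1
Entry delta = 0 - -3 = 3
Det delta = 3 * -1 = -3
New det = 15 + -3 = 12

Answer: 12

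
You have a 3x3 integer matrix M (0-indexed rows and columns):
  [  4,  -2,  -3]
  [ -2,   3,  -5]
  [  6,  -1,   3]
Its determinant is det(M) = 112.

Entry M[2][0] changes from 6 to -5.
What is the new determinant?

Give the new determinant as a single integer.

Answer: -97

Derivation:
det is linear in row 2: changing M[2][0] by delta changes det by delta * cofactor(2,0).
Cofactor C_20 = (-1)^(2+0) * minor(2,0) = 19
Entry delta = -5 - 6 = -11
Det delta = -11 * 19 = -209
New det = 112 + -209 = -97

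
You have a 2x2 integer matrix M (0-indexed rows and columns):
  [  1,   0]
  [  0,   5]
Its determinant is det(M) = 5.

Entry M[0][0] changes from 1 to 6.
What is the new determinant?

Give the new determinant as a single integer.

Answer: 30

Derivation:
det is linear in row 0: changing M[0][0] by delta changes det by delta * cofactor(0,0).
Cofactor C_00 = (-1)^(0+0) * minor(0,0) = 5
Entry delta = 6 - 1 = 5
Det delta = 5 * 5 = 25
New det = 5 + 25 = 30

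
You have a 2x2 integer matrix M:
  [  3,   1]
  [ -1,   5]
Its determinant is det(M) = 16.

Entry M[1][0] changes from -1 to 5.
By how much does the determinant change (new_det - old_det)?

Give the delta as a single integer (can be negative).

Cofactor C_10 = -1
Entry delta = 5 - -1 = 6
Det delta = entry_delta * cofactor = 6 * -1 = -6

Answer: -6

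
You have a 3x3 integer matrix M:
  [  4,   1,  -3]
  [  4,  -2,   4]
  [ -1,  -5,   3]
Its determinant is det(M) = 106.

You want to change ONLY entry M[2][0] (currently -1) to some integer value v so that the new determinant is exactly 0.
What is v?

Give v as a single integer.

Answer: 52

Derivation:
det is linear in entry M[2][0]: det = old_det + (v - -1) * C_20
Cofactor C_20 = -2
Want det = 0: 106 + (v - -1) * -2 = 0
  (v - -1) = -106 / -2 = 53
  v = -1 + (53) = 52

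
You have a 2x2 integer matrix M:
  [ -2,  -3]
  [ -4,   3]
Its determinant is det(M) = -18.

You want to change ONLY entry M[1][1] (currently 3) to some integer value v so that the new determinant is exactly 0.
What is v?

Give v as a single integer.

det is linear in entry M[1][1]: det = old_det + (v - 3) * C_11
Cofactor C_11 = -2
Want det = 0: -18 + (v - 3) * -2 = 0
  (v - 3) = 18 / -2 = -9
  v = 3 + (-9) = -6

Answer: -6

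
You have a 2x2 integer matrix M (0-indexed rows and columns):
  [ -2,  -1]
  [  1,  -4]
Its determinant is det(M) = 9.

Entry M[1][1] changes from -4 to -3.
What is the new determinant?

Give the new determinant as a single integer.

Answer: 7

Derivation:
det is linear in row 1: changing M[1][1] by delta changes det by delta * cofactor(1,1).
Cofactor C_11 = (-1)^(1+1) * minor(1,1) = -2
Entry delta = -3 - -4 = 1
Det delta = 1 * -2 = -2
New det = 9 + -2 = 7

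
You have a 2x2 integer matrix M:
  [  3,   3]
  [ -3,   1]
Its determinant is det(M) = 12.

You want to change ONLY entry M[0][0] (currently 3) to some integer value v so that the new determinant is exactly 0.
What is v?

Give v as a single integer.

Answer: -9

Derivation:
det is linear in entry M[0][0]: det = old_det + (v - 3) * C_00
Cofactor C_00 = 1
Want det = 0: 12 + (v - 3) * 1 = 0
  (v - 3) = -12 / 1 = -12
  v = 3 + (-12) = -9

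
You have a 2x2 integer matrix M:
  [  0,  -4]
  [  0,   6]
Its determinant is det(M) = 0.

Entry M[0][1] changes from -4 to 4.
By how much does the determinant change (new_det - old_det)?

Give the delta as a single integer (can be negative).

Answer: 0

Derivation:
Cofactor C_01 = 0
Entry delta = 4 - -4 = 8
Det delta = entry_delta * cofactor = 8 * 0 = 0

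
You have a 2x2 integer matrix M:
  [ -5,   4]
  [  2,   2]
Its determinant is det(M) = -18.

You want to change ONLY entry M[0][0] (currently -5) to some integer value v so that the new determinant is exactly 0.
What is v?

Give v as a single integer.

Answer: 4

Derivation:
det is linear in entry M[0][0]: det = old_det + (v - -5) * C_00
Cofactor C_00 = 2
Want det = 0: -18 + (v - -5) * 2 = 0
  (v - -5) = 18 / 2 = 9
  v = -5 + (9) = 4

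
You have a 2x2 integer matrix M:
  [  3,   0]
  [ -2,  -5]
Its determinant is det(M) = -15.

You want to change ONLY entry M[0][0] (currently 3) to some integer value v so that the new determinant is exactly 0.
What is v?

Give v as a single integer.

det is linear in entry M[0][0]: det = old_det + (v - 3) * C_00
Cofactor C_00 = -5
Want det = 0: -15 + (v - 3) * -5 = 0
  (v - 3) = 15 / -5 = -3
  v = 3 + (-3) = 0

Answer: 0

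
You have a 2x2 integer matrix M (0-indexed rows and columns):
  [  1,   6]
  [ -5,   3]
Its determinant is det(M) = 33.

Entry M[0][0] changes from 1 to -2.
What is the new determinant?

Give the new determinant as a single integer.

det is linear in row 0: changing M[0][0] by delta changes det by delta * cofactor(0,0).
Cofactor C_00 = (-1)^(0+0) * minor(0,0) = 3
Entry delta = -2 - 1 = -3
Det delta = -3 * 3 = -9
New det = 33 + -9 = 24

Answer: 24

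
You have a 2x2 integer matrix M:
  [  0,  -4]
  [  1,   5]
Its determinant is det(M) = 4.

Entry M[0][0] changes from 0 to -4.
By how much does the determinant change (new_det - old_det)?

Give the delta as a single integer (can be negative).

Answer: -20

Derivation:
Cofactor C_00 = 5
Entry delta = -4 - 0 = -4
Det delta = entry_delta * cofactor = -4 * 5 = -20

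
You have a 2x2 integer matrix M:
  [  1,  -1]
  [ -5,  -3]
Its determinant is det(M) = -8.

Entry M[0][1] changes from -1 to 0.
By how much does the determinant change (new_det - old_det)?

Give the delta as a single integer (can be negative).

Answer: 5

Derivation:
Cofactor C_01 = 5
Entry delta = 0 - -1 = 1
Det delta = entry_delta * cofactor = 1 * 5 = 5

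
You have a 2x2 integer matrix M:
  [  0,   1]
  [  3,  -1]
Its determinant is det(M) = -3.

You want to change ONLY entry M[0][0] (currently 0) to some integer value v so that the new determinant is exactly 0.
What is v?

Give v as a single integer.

det is linear in entry M[0][0]: det = old_det + (v - 0) * C_00
Cofactor C_00 = -1
Want det = 0: -3 + (v - 0) * -1 = 0
  (v - 0) = 3 / -1 = -3
  v = 0 + (-3) = -3

Answer: -3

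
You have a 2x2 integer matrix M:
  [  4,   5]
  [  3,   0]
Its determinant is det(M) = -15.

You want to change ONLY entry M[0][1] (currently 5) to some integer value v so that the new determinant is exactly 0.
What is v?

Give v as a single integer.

Answer: 0

Derivation:
det is linear in entry M[0][1]: det = old_det + (v - 5) * C_01
Cofactor C_01 = -3
Want det = 0: -15 + (v - 5) * -3 = 0
  (v - 5) = 15 / -3 = -5
  v = 5 + (-5) = 0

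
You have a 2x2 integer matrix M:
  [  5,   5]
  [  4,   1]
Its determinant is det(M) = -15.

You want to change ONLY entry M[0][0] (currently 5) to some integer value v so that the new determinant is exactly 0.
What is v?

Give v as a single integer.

Answer: 20

Derivation:
det is linear in entry M[0][0]: det = old_det + (v - 5) * C_00
Cofactor C_00 = 1
Want det = 0: -15 + (v - 5) * 1 = 0
  (v - 5) = 15 / 1 = 15
  v = 5 + (15) = 20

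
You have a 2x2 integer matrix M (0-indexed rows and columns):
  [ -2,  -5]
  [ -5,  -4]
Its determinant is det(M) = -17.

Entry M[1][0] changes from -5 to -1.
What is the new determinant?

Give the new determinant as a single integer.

det is linear in row 1: changing M[1][0] by delta changes det by delta * cofactor(1,0).
Cofactor C_10 = (-1)^(1+0) * minor(1,0) = 5
Entry delta = -1 - -5 = 4
Det delta = 4 * 5 = 20
New det = -17 + 20 = 3

Answer: 3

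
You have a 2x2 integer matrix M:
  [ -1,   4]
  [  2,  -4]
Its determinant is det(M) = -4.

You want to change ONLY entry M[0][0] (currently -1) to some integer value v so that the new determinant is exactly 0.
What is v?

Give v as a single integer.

Answer: -2

Derivation:
det is linear in entry M[0][0]: det = old_det + (v - -1) * C_00
Cofactor C_00 = -4
Want det = 0: -4 + (v - -1) * -4 = 0
  (v - -1) = 4 / -4 = -1
  v = -1 + (-1) = -2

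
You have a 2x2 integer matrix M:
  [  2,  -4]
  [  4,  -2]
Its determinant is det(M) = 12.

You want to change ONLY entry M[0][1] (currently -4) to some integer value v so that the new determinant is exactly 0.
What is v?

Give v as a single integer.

det is linear in entry M[0][1]: det = old_det + (v - -4) * C_01
Cofactor C_01 = -4
Want det = 0: 12 + (v - -4) * -4 = 0
  (v - -4) = -12 / -4 = 3
  v = -4 + (3) = -1

Answer: -1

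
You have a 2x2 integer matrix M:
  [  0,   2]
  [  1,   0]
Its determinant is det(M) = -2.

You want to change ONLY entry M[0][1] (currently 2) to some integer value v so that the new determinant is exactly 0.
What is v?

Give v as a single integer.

det is linear in entry M[0][1]: det = old_det + (v - 2) * C_01
Cofactor C_01 = -1
Want det = 0: -2 + (v - 2) * -1 = 0
  (v - 2) = 2 / -1 = -2
  v = 2 + (-2) = 0

Answer: 0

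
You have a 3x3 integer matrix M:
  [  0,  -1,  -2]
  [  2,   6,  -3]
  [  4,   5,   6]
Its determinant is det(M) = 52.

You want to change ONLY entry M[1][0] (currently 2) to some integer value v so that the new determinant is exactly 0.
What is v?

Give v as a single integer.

det is linear in entry M[1][0]: det = old_det + (v - 2) * C_10
Cofactor C_10 = -4
Want det = 0: 52 + (v - 2) * -4 = 0
  (v - 2) = -52 / -4 = 13
  v = 2 + (13) = 15

Answer: 15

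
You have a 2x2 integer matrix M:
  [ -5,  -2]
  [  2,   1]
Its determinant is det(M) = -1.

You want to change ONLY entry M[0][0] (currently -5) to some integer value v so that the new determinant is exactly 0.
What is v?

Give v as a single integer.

Answer: -4

Derivation:
det is linear in entry M[0][0]: det = old_det + (v - -5) * C_00
Cofactor C_00 = 1
Want det = 0: -1 + (v - -5) * 1 = 0
  (v - -5) = 1 / 1 = 1
  v = -5 + (1) = -4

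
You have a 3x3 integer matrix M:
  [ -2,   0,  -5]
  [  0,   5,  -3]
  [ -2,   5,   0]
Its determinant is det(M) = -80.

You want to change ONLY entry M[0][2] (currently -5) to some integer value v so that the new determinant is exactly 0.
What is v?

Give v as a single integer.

Answer: 3

Derivation:
det is linear in entry M[0][2]: det = old_det + (v - -5) * C_02
Cofactor C_02 = 10
Want det = 0: -80 + (v - -5) * 10 = 0
  (v - -5) = 80 / 10 = 8
  v = -5 + (8) = 3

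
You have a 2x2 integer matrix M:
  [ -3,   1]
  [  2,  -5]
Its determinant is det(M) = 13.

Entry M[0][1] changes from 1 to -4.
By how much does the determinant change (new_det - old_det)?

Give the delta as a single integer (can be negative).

Cofactor C_01 = -2
Entry delta = -4 - 1 = -5
Det delta = entry_delta * cofactor = -5 * -2 = 10

Answer: 10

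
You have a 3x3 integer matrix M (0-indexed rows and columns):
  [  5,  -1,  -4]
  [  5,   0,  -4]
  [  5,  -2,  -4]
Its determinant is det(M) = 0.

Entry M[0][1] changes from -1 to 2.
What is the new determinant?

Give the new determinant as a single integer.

det is linear in row 0: changing M[0][1] by delta changes det by delta * cofactor(0,1).
Cofactor C_01 = (-1)^(0+1) * minor(0,1) = 0
Entry delta = 2 - -1 = 3
Det delta = 3 * 0 = 0
New det = 0 + 0 = 0

Answer: 0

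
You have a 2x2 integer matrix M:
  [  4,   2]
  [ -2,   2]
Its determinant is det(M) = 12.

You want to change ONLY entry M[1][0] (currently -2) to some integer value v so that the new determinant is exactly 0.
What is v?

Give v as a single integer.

det is linear in entry M[1][0]: det = old_det + (v - -2) * C_10
Cofactor C_10 = -2
Want det = 0: 12 + (v - -2) * -2 = 0
  (v - -2) = -12 / -2 = 6
  v = -2 + (6) = 4

Answer: 4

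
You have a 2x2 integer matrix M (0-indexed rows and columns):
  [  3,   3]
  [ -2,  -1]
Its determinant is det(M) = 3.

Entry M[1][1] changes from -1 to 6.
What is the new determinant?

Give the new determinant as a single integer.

det is linear in row 1: changing M[1][1] by delta changes det by delta * cofactor(1,1).
Cofactor C_11 = (-1)^(1+1) * minor(1,1) = 3
Entry delta = 6 - -1 = 7
Det delta = 7 * 3 = 21
New det = 3 + 21 = 24

Answer: 24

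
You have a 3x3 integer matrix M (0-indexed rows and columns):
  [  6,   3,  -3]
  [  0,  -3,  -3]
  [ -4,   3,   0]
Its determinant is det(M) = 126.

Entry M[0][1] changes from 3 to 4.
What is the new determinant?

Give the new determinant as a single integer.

Answer: 138

Derivation:
det is linear in row 0: changing M[0][1] by delta changes det by delta * cofactor(0,1).
Cofactor C_01 = (-1)^(0+1) * minor(0,1) = 12
Entry delta = 4 - 3 = 1
Det delta = 1 * 12 = 12
New det = 126 + 12 = 138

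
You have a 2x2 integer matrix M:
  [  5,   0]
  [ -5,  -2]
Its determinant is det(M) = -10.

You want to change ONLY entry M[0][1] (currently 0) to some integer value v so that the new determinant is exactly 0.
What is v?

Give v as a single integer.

Answer: 2

Derivation:
det is linear in entry M[0][1]: det = old_det + (v - 0) * C_01
Cofactor C_01 = 5
Want det = 0: -10 + (v - 0) * 5 = 0
  (v - 0) = 10 / 5 = 2
  v = 0 + (2) = 2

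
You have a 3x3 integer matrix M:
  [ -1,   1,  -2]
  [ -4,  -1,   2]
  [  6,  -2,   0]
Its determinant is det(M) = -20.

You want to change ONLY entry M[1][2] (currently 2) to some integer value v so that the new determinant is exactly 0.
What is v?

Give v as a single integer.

det is linear in entry M[1][2]: det = old_det + (v - 2) * C_12
Cofactor C_12 = 4
Want det = 0: -20 + (v - 2) * 4 = 0
  (v - 2) = 20 / 4 = 5
  v = 2 + (5) = 7

Answer: 7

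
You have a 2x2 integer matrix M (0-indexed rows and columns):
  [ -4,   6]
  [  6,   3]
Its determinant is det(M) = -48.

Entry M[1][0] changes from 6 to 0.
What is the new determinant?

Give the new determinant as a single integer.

det is linear in row 1: changing M[1][0] by delta changes det by delta * cofactor(1,0).
Cofactor C_10 = (-1)^(1+0) * minor(1,0) = -6
Entry delta = 0 - 6 = -6
Det delta = -6 * -6 = 36
New det = -48 + 36 = -12

Answer: -12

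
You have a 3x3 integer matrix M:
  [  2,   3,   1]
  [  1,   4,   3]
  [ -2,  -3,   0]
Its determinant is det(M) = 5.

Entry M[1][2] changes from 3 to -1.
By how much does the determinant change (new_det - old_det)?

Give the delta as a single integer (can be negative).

Cofactor C_12 = 0
Entry delta = -1 - 3 = -4
Det delta = entry_delta * cofactor = -4 * 0 = 0

Answer: 0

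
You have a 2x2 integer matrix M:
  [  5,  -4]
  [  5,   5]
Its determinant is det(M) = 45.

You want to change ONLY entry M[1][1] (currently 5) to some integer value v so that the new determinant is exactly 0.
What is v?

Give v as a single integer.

det is linear in entry M[1][1]: det = old_det + (v - 5) * C_11
Cofactor C_11 = 5
Want det = 0: 45 + (v - 5) * 5 = 0
  (v - 5) = -45 / 5 = -9
  v = 5 + (-9) = -4

Answer: -4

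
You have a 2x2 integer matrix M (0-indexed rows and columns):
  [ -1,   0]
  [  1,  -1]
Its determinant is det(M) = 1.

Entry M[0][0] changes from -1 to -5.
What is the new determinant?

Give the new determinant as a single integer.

det is linear in row 0: changing M[0][0] by delta changes det by delta * cofactor(0,0).
Cofactor C_00 = (-1)^(0+0) * minor(0,0) = -1
Entry delta = -5 - -1 = -4
Det delta = -4 * -1 = 4
New det = 1 + 4 = 5

Answer: 5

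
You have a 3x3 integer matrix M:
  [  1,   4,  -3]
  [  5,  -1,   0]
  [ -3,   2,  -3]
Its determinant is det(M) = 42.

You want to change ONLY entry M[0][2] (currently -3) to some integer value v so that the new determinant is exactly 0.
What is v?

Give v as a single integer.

Answer: -9

Derivation:
det is linear in entry M[0][2]: det = old_det + (v - -3) * C_02
Cofactor C_02 = 7
Want det = 0: 42 + (v - -3) * 7 = 0
  (v - -3) = -42 / 7 = -6
  v = -3 + (-6) = -9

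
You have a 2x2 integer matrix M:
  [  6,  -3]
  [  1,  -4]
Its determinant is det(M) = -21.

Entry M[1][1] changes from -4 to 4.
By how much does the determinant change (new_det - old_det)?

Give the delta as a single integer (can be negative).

Cofactor C_11 = 6
Entry delta = 4 - -4 = 8
Det delta = entry_delta * cofactor = 8 * 6 = 48

Answer: 48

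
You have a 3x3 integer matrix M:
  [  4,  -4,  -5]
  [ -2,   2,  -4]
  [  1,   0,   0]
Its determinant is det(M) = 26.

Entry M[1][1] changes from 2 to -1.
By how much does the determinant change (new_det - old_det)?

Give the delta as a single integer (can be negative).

Cofactor C_11 = 5
Entry delta = -1 - 2 = -3
Det delta = entry_delta * cofactor = -3 * 5 = -15

Answer: -15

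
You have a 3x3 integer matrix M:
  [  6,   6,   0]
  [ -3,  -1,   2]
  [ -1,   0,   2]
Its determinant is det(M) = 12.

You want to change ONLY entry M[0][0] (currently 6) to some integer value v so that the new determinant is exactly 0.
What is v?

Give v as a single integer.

det is linear in entry M[0][0]: det = old_det + (v - 6) * C_00
Cofactor C_00 = -2
Want det = 0: 12 + (v - 6) * -2 = 0
  (v - 6) = -12 / -2 = 6
  v = 6 + (6) = 12

Answer: 12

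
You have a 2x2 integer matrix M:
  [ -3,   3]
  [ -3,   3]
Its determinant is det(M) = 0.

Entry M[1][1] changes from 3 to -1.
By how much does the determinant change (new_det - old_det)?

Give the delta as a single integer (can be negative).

Answer: 12

Derivation:
Cofactor C_11 = -3
Entry delta = -1 - 3 = -4
Det delta = entry_delta * cofactor = -4 * -3 = 12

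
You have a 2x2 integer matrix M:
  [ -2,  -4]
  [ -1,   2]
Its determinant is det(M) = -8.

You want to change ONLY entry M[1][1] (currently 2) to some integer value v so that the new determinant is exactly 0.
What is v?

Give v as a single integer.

Answer: -2

Derivation:
det is linear in entry M[1][1]: det = old_det + (v - 2) * C_11
Cofactor C_11 = -2
Want det = 0: -8 + (v - 2) * -2 = 0
  (v - 2) = 8 / -2 = -4
  v = 2 + (-4) = -2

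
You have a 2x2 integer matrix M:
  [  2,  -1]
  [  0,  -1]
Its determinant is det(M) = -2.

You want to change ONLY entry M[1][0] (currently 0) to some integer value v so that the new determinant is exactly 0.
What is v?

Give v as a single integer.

det is linear in entry M[1][0]: det = old_det + (v - 0) * C_10
Cofactor C_10 = 1
Want det = 0: -2 + (v - 0) * 1 = 0
  (v - 0) = 2 / 1 = 2
  v = 0 + (2) = 2

Answer: 2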